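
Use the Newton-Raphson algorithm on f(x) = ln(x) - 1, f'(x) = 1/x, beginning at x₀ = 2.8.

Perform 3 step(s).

f(x) = ln(x) - 1
f'(x) = 1/x
x₀ = 2.8

Newton-Raphson formula: x_{n+1} = x_n - f(x_n)/f'(x_n)

Iteration 1:
  f(2.800000) = 0.029619
  f'(2.800000) = 0.357143
  x_1 = 2.800000 - 0.029619/0.357143 = 2.717066
Iteration 2:
  f(2.717066) = -0.000448
  f'(2.717066) = 0.368044
  x_2 = 2.717066 - (-0.000448)/0.368044 = 2.718282
Iteration 3:
  f(2.718282) = 0.000000
  f'(2.718282) = 0.367879
  x_3 = 2.718282 - 0.000000/0.367879 = 2.718282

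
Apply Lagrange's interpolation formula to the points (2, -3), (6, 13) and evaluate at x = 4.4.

Lagrange interpolation formula:
P(x) = Σ yᵢ × Lᵢ(x)
where Lᵢ(x) = Π_{j≠i} (x - xⱼ)/(xᵢ - xⱼ)

L_0(4.4) = (4.4 - 6)/(2 - 6) = 0.400000
L_1(4.4) = (4.4 - 2)/(6 - 2) = 0.600000

P(4.4) = (-3)×L_0(4.4) + 13×L_1(4.4)
P(4.4) = 6.600000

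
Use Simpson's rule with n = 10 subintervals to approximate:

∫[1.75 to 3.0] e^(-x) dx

f(x) = e^(-x)
a = 1.75, b = 3.0, n = 10
h = (b - a)/n = 0.125000

Simpson's rule: (h/3)[f(x₀) + 4f(x₁) + 2f(x₂) + ... + f(xₙ)]

x_0 = 1.7500, f(x_0) = 0.173774, coefficient = 1
x_1 = 1.8750, f(x_1) = 0.153355, coefficient = 4
x_2 = 2.0000, f(x_2) = 0.135335, coefficient = 2
x_3 = 2.1250, f(x_3) = 0.119433, coefficient = 4
x_4 = 2.2500, f(x_4) = 0.105399, coefficient = 2
x_5 = 2.3750, f(x_5) = 0.093014, coefficient = 4
x_6 = 2.5000, f(x_6) = 0.082085, coefficient = 2
x_7 = 2.6250, f(x_7) = 0.072440, coefficient = 4
x_8 = 2.7500, f(x_8) = 0.063928, coefficient = 2
x_9 = 2.8750, f(x_9) = 0.056416, coefficient = 4
x_10 = 3.0000, f(x_10) = 0.049787, coefficient = 1

I ≈ (0.125000/3) × 2.975689 = 0.123987
Exact value: 0.123987
Error: 0.000000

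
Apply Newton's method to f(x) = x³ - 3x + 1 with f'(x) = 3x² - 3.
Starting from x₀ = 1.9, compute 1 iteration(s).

f(x) = x³ - 3x + 1
f'(x) = 3x² - 3
x₀ = 1.9

Newton-Raphson formula: x_{n+1} = x_n - f(x_n)/f'(x_n)

Iteration 1:
  f(1.900000) = 2.159000
  f'(1.900000) = 7.830000
  x_1 = 1.900000 - 2.159000/7.830000 = 1.624266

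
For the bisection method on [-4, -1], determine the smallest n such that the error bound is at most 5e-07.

We need (b-a)/2^n ≤ 5e-07
(-1 - (-4))/2^n ≤ 5e-07
3/2^n ≤ 5e-07
2^n ≥ 6000000
n ≥ log₂(6000000) = 22.52
n ≥ 23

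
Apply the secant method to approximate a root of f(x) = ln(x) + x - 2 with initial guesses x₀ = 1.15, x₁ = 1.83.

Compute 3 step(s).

f(x) = ln(x) + x - 2
x₀ = 1.15, x₁ = 1.83

Secant formula: x_{n+1} = x_n - f(x_n)(x_n - x_{n-1})/(f(x_n) - f(x_{n-1}))

Iteration 1:
  f(1.150000) = -0.710238
  f(1.830000) = 0.434316
  x_2 = 1.830000 - 0.434316×(1.830000 - 1.150000)/(0.434316 - (-0.710238))
       = 1.571965
Iteration 2:
  f(1.830000) = 0.434316
  f(1.571965) = 0.024292
  x_3 = 1.571965 - 0.024292×(1.571965 - 1.830000)/(0.024292 - 0.434316)
       = 1.556678
Iteration 3:
  f(1.571965) = 0.024292
  f(1.556678) = -0.000768
  x_4 = 1.556678 - (-0.000768)×(1.556678 - 1.571965)/(-0.000768 - 0.024292)
       = 1.557146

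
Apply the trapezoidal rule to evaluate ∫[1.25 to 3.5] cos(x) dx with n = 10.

f(x) = cos(x)
a = 1.25, b = 3.5, n = 10
h = (b - a)/n = 0.225000

Trapezoidal rule: (h/2)[f(x₀) + 2f(x₁) + 2f(x₂) + ... + f(xₙ)]

x_0 = 1.2500, f(x_0) = 0.315322, coefficient = 1
x_1 = 1.4750, f(x_1) = 0.095650, coefficient = 2
x_2 = 1.7000, f(x_2) = -0.128844, coefficient = 2
x_3 = 1.9250, f(x_3) = -0.346844, coefficient = 2
x_4 = 2.1500, f(x_4) = -0.547358, coefficient = 2
x_5 = 2.3750, f(x_5) = -0.720278, coefficient = 2
x_6 = 2.6000, f(x_6) = -0.856889, coefficient = 2
x_7 = 2.8250, f(x_7) = -0.950302, coefficient = 2
x_8 = 3.0500, f(x_8) = -0.995808, coefficient = 2
x_9 = 3.2750, f(x_9) = -0.991114, coefficient = 2
x_10 = 3.5000, f(x_10) = -0.936457, coefficient = 1

I ≈ (0.225000/2) × -11.504710 = -1.294280
Exact value: -1.299768
Error: 0.005488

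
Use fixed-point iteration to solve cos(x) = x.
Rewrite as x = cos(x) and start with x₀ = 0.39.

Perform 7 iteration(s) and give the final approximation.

Equation: cos(x) = x
Fixed-point form: x = cos(x)
x₀ = 0.39

x_1 = g(0.390000) = 0.924909
x_2 = g(0.924909) = 0.601907
x_3 = g(0.601907) = 0.824257
x_4 = g(0.824257) = 0.679102
x_5 = g(0.679102) = 0.778137
x_6 = g(0.778137) = 0.712223
x_7 = g(0.712223) = 0.756911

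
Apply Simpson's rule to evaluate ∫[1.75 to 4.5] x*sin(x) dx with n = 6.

f(x) = x*sin(x)
a = 1.75, b = 4.5, n = 6
h = (b - a)/n = 0.458333

Simpson's rule: (h/3)[f(x₀) + 4f(x₁) + 2f(x₂) + ... + f(xₙ)]

x_0 = 1.7500, f(x_0) = 1.721975, coefficient = 1
x_1 = 2.2083, f(x_1) = 1.774538, coefficient = 4
x_2 = 2.6667, f(x_2) = 1.219394, coefficient = 2
x_3 = 3.1250, f(x_3) = 0.051850, coefficient = 4
x_4 = 3.5833, f(x_4) = -1.531924, coefficient = 2
x_5 = 4.0417, f(x_5) = -3.166132, coefficient = 4
x_6 = 4.5000, f(x_6) = -4.398886, coefficient = 1

I ≈ (0.458333/3) × -8.660951 = -1.323201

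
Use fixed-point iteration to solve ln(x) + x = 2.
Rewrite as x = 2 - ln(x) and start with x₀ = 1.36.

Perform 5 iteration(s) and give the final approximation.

Equation: ln(x) + x = 2
Fixed-point form: x = 2 - ln(x)
x₀ = 1.36

x_1 = g(1.360000) = 1.692515
x_2 = g(1.692515) = 1.473784
x_3 = g(1.473784) = 1.612167
x_4 = g(1.612167) = 1.522421
x_5 = g(1.522421) = 1.579698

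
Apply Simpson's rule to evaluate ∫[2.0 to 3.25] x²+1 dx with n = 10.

f(x) = x²+1
a = 2.0, b = 3.25, n = 10
h = (b - a)/n = 0.125000

Simpson's rule: (h/3)[f(x₀) + 4f(x₁) + 2f(x₂) + ... + f(xₙ)]

x_0 = 2.0000, f(x_0) = 5.000000, coefficient = 1
x_1 = 2.1250, f(x_1) = 5.515625, coefficient = 4
x_2 = 2.2500, f(x_2) = 6.062500, coefficient = 2
x_3 = 2.3750, f(x_3) = 6.640625, coefficient = 4
x_4 = 2.5000, f(x_4) = 7.250000, coefficient = 2
x_5 = 2.6250, f(x_5) = 7.890625, coefficient = 4
x_6 = 2.7500, f(x_6) = 8.562500, coefficient = 2
x_7 = 2.8750, f(x_7) = 9.265625, coefficient = 4
x_8 = 3.0000, f(x_8) = 10.000000, coefficient = 2
x_9 = 3.1250, f(x_9) = 10.765625, coefficient = 4
x_10 = 3.2500, f(x_10) = 11.562500, coefficient = 1

I ≈ (0.125000/3) × 240.625000 = 10.026042
Exact value: 10.026042
Error: 0.000000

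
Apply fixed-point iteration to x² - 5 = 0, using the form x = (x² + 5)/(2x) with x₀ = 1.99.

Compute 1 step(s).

Equation: x² - 5 = 0
Fixed-point form: x = (x² + 5)/(2x)
x₀ = 1.99

x_1 = g(1.990000) = 2.251281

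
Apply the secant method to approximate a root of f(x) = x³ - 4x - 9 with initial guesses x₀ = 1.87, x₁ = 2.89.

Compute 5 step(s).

f(x) = x³ - 4x - 9
x₀ = 1.87, x₁ = 2.89

Secant formula: x_{n+1} = x_n - f(x_n)(x_n - x_{n-1})/(f(x_n) - f(x_{n-1}))

Iteration 1:
  f(1.870000) = -9.940797
  f(2.890000) = 3.577569
  x_2 = 2.890000 - 3.577569×(2.890000 - 1.870000)/(3.577569 - (-9.940797))
       = 2.620062
Iteration 2:
  f(2.890000) = 3.577569
  f(2.620062) = -1.494243
  x_3 = 2.620062 - (-1.494243)×(2.620062 - 2.890000)/(-1.494243 - 3.577569)
       = 2.699590
Iteration 3:
  f(2.620062) = -1.494243
  f(2.699590) = -0.124318
  x_4 = 2.699590 - (-0.124318)×(2.699590 - 2.620062)/(-0.124318 - (-1.494243))
       = 2.706807
Iteration 4:
  f(2.699590) = -0.124318
  f(2.706807) = 0.005025
  x_5 = 2.706807 - 0.005025×(2.706807 - 2.699590)/(0.005025 - (-0.124318))
       = 2.706527
Iteration 5:
  f(2.706807) = 0.005025
  f(2.706527) = -0.000016
  x_6 = 2.706527 - (-0.000016)×(2.706527 - 2.706807)/(-0.000016 - 0.005025)
       = 2.706528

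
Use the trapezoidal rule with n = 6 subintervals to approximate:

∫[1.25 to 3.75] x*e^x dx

f(x) = x*e^x
a = 1.25, b = 3.75, n = 6
h = (b - a)/n = 0.416667

Trapezoidal rule: (h/2)[f(x₀) + 2f(x₁) + 2f(x₂) + ... + f(xₙ)]

x_0 = 1.2500, f(x_0) = 4.362929, coefficient = 1
x_1 = 1.6667, f(x_1) = 8.824150, coefficient = 2
x_2 = 2.0833, f(x_2) = 16.731656, coefficient = 2
x_3 = 2.5000, f(x_3) = 30.456235, coefficient = 2
x_4 = 2.9167, f(x_4) = 53.898793, coefficient = 2
x_5 = 3.3333, f(x_5) = 93.438750, coefficient = 2
x_6 = 3.7500, f(x_6) = 159.454058, coefficient = 1

I ≈ (0.416667/2) × 570.516153 = 118.857532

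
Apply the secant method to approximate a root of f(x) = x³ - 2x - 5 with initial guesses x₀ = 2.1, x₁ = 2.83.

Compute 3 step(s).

f(x) = x³ - 2x - 5
x₀ = 2.1, x₁ = 2.83

Secant formula: x_{n+1} = x_n - f(x_n)(x_n - x_{n-1})/(f(x_n) - f(x_{n-1}))

Iteration 1:
  f(2.100000) = 0.061000
  f(2.830000) = 12.005187
  x_2 = 2.830000 - 12.005187×(2.830000 - 2.100000)/(12.005187 - 0.061000)
       = 2.096272
Iteration 2:
  f(2.830000) = 12.005187
  f(2.096272) = 0.019220
  x_3 = 2.096272 - 0.019220×(2.096272 - 2.830000)/(0.019220 - 12.005187)
       = 2.095095
Iteration 3:
  f(2.096272) = 0.019220
  f(2.095095) = 0.006071
  x_4 = 2.095095 - 0.006071×(2.095095 - 2.096272)/(0.006071 - 0.019220)
       = 2.094552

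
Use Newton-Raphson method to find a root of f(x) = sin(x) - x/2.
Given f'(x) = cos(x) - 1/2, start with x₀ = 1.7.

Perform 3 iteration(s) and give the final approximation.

f(x) = sin(x) - x/2
f'(x) = cos(x) - 1/2
x₀ = 1.7

Newton-Raphson formula: x_{n+1} = x_n - f(x_n)/f'(x_n)

Iteration 1:
  f(1.700000) = 0.141665
  f'(1.700000) = -0.628844
  x_1 = 1.700000 - 0.141665/(-0.628844) = 1.925278
Iteration 2:
  f(1.925278) = -0.024812
  f'(1.925278) = -0.847104
  x_2 = 1.925278 - (-0.024812)/(-0.847104) = 1.895987
Iteration 3:
  f(1.895987) = -0.000404
  f'(1.895987) = -0.819490
  x_3 = 1.895987 - (-0.000404)/(-0.819490) = 1.895494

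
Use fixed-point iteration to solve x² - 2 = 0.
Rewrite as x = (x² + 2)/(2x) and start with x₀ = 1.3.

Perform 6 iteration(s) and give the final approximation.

Equation: x² - 2 = 0
Fixed-point form: x = (x² + 2)/(2x)
x₀ = 1.3

x_1 = g(1.300000) = 1.419231
x_2 = g(1.419231) = 1.414222
x_3 = g(1.414222) = 1.414214
x_4 = g(1.414214) = 1.414214
x_5 = g(1.414214) = 1.414214
x_6 = g(1.414214) = 1.414214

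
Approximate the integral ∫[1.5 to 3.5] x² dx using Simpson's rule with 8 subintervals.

f(x) = x²
a = 1.5, b = 3.5, n = 8
h = (b - a)/n = 0.250000

Simpson's rule: (h/3)[f(x₀) + 4f(x₁) + 2f(x₂) + ... + f(xₙ)]

x_0 = 1.5000, f(x_0) = 2.250000, coefficient = 1
x_1 = 1.7500, f(x_1) = 3.062500, coefficient = 4
x_2 = 2.0000, f(x_2) = 4.000000, coefficient = 2
x_3 = 2.2500, f(x_3) = 5.062500, coefficient = 4
x_4 = 2.5000, f(x_4) = 6.250000, coefficient = 2
x_5 = 2.7500, f(x_5) = 7.562500, coefficient = 4
x_6 = 3.0000, f(x_6) = 9.000000, coefficient = 2
x_7 = 3.2500, f(x_7) = 10.562500, coefficient = 4
x_8 = 3.5000, f(x_8) = 12.250000, coefficient = 1

I ≈ (0.250000/3) × 158.000000 = 13.166667
Exact value: 13.166667
Error: 0.000000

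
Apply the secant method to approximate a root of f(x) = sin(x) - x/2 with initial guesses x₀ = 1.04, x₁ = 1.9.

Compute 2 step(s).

f(x) = sin(x) - x/2
x₀ = 1.04, x₁ = 1.9

Secant formula: x_{n+1} = x_n - f(x_n)(x_n - x_{n-1})/(f(x_n) - f(x_{n-1}))

Iteration 1:
  f(1.040000) = 0.342404
  f(1.900000) = -0.003700
  x_2 = 1.900000 - (-0.003700)×(1.900000 - 1.040000)/(-0.003700 - 0.342404)
       = 1.890806
Iteration 2:
  f(1.900000) = -0.003700
  f(1.890806) = 0.003829
  x_3 = 1.890806 - 0.003829×(1.890806 - 1.900000)/(0.003829 - (-0.003700))
       = 1.895482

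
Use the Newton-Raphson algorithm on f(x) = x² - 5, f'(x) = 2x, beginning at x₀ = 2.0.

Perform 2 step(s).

f(x) = x² - 5
f'(x) = 2x
x₀ = 2.0

Newton-Raphson formula: x_{n+1} = x_n - f(x_n)/f'(x_n)

Iteration 1:
  f(2.000000) = -1.000000
  f'(2.000000) = 4.000000
  x_1 = 2.000000 - (-1.000000)/4.000000 = 2.250000
Iteration 2:
  f(2.250000) = 0.062500
  f'(2.250000) = 4.500000
  x_2 = 2.250000 - 0.062500/4.500000 = 2.236111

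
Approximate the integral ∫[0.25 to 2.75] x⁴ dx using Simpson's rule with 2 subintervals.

f(x) = x⁴
a = 0.25, b = 2.75, n = 2
h = (b - a)/n = 1.250000

Simpson's rule: (h/3)[f(x₀) + 4f(x₁) + 2f(x₂) + ... + f(xₙ)]

x_0 = 0.2500, f(x_0) = 0.003906, coefficient = 1
x_1 = 1.5000, f(x_1) = 5.062500, coefficient = 4
x_2 = 2.7500, f(x_2) = 57.191406, coefficient = 1

I ≈ (1.250000/3) × 77.445312 = 32.268880
Exact value: 31.455078
Error: 0.813802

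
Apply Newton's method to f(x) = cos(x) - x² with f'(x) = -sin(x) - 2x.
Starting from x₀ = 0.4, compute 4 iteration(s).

f(x) = cos(x) - x²
f'(x) = -sin(x) - 2x
x₀ = 0.4

Newton-Raphson formula: x_{n+1} = x_n - f(x_n)/f'(x_n)

Iteration 1:
  f(0.400000) = 0.761061
  f'(0.400000) = -1.189418
  x_1 = 0.400000 - 0.761061/(-1.189418) = 1.039860
Iteration 2:
  f(1.039860) = -0.574967
  f'(1.039860) = -2.942053
  x_2 = 1.039860 - (-0.574967)/(-2.942053) = 0.844429
Iteration 3:
  f(0.844429) = -0.048902
  f'(0.844429) = -2.436450
  x_3 = 0.844429 - (-0.048902)/(-2.436450) = 0.824358
Iteration 4:
  f(0.824358) = -0.000538
  f'(0.824358) = -2.382828
  x_4 = 0.824358 - (-0.000538)/(-2.382828) = 0.824132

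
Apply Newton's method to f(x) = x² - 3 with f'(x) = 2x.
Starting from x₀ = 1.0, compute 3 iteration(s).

f(x) = x² - 3
f'(x) = 2x
x₀ = 1.0

Newton-Raphson formula: x_{n+1} = x_n - f(x_n)/f'(x_n)

Iteration 1:
  f(1.000000) = -2.000000
  f'(1.000000) = 2.000000
  x_1 = 1.000000 - (-2.000000)/2.000000 = 2.000000
Iteration 2:
  f(2.000000) = 1.000000
  f'(2.000000) = 4.000000
  x_2 = 2.000000 - 1.000000/4.000000 = 1.750000
Iteration 3:
  f(1.750000) = 0.062500
  f'(1.750000) = 3.500000
  x_3 = 1.750000 - 0.062500/3.500000 = 1.732143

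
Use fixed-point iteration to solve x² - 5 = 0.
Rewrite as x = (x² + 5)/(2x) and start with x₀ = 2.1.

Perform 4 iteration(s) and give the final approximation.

Equation: x² - 5 = 0
Fixed-point form: x = (x² + 5)/(2x)
x₀ = 2.1

x_1 = g(2.100000) = 2.240476
x_2 = g(2.240476) = 2.236072
x_3 = g(2.236072) = 2.236068
x_4 = g(2.236068) = 2.236068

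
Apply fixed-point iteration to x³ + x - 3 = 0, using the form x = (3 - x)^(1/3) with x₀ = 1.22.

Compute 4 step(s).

Equation: x³ + x - 3 = 0
Fixed-point form: x = (3 - x)^(1/3)
x₀ = 1.22

x_1 = g(1.220000) = 1.211918
x_2 = g(1.211918) = 1.213750
x_3 = g(1.213750) = 1.213335
x_4 = g(1.213335) = 1.213429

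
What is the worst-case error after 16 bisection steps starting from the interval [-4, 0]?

Bisection error bound: |error| ≤ (b-a)/2^n
|error| ≤ (0 - (-4))/2^16 = 4/2^16
|error| ≤ 0.0000610352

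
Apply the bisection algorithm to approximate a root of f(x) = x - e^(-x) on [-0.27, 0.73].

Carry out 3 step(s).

f(x) = x - e^(-x)
Initial interval: [-0.27, 0.73]

Iteration 1:
  c_1 = (-0.270000 + 0.730000)/2 = 0.230000
  f(c_1) = f(0.230000) = -0.564534
  f(a) × f(c) ≥ 0, new interval: [0.230000, 0.730000]
Iteration 2:
  c_2 = (0.230000 + 0.730000)/2 = 0.480000
  f(c_2) = f(0.480000) = -0.138783
  f(a) × f(c) ≥ 0, new interval: [0.480000, 0.730000]
Iteration 3:
  c_3 = (0.480000 + 0.730000)/2 = 0.605000
  f(c_3) = f(0.605000) = 0.058926
  f(a) × f(c) < 0, new interval: [0.480000, 0.605000]

After 3 iteration(s), the approximation is c_3 = 0.605000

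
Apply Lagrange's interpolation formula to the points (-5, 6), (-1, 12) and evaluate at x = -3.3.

Lagrange interpolation formula:
P(x) = Σ yᵢ × Lᵢ(x)
where Lᵢ(x) = Π_{j≠i} (x - xⱼ)/(xᵢ - xⱼ)

L_0(-3.3) = (-3.3 - (-1))/(-5 - (-1)) = 0.575000
L_1(-3.3) = (-3.3 - (-5))/(-1 - (-5)) = 0.425000

P(-3.3) = 6×L_0(-3.3) + 12×L_1(-3.3)
P(-3.3) = 8.550000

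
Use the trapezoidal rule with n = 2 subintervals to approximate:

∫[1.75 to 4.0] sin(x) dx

f(x) = sin(x)
a = 1.75, b = 4.0, n = 2
h = (b - a)/n = 1.125000

Trapezoidal rule: (h/2)[f(x₀) + 2f(x₁) + 2f(x₂) + ... + f(xₙ)]

x_0 = 1.7500, f(x_0) = 0.983986, coefficient = 1
x_1 = 2.8750, f(x_1) = 0.263446, coefficient = 2
x_2 = 4.0000, f(x_2) = -0.756802, coefficient = 1

I ≈ (1.125000/2) × 0.754075 = 0.424167
Exact value: 0.475398
Error: 0.051230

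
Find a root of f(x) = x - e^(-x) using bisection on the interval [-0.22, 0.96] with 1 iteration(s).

f(x) = x - e^(-x)
Initial interval: [-0.22, 0.96]

Iteration 1:
  c_1 = (-0.220000 + 0.960000)/2 = 0.370000
  f(c_1) = f(0.370000) = -0.320734
  f(a) × f(c) ≥ 0, new interval: [0.370000, 0.960000]

After 1 iteration(s), the approximation is c_1 = 0.370000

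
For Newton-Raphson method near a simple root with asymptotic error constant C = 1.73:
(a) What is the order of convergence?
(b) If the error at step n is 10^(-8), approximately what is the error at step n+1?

(a) Newton-Raphson has quadratic (order 2) convergence near simple roots.
    This means |e_{n+1}| ≈ C|e_n|².

(b) With |e_n| = 10^(-8) and C = 1.73:
    |e_{n+1}| ≈ 1.73 × (10^(-8))² = 1.73 × 10^(-16)

(a) 2 (quadratic); (b) |e_{n+1}| ≈ 1.730e-16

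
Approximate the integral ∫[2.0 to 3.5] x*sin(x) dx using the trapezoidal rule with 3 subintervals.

f(x) = x*sin(x)
a = 2.0, b = 3.5, n = 3
h = (b - a)/n = 0.500000

Trapezoidal rule: (h/2)[f(x₀) + 2f(x₁) + 2f(x₂) + ... + f(xₙ)]

x_0 = 2.0000, f(x_0) = 1.818595, coefficient = 1
x_1 = 2.5000, f(x_1) = 1.496180, coefficient = 2
x_2 = 3.0000, f(x_2) = 0.423360, coefficient = 2
x_3 = 3.5000, f(x_3) = -1.227741, coefficient = 1

I ≈ (0.500000/2) × 4.429934 = 1.107484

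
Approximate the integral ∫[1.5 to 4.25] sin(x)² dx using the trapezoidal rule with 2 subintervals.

f(x) = sin(x)²
a = 1.5, b = 4.25, n = 2
h = (b - a)/n = 1.375000

Trapezoidal rule: (h/2)[f(x₀) + 2f(x₁) + 2f(x₂) + ... + f(xₙ)]

x_0 = 1.5000, f(x_0) = 0.994996, coefficient = 1
x_1 = 2.8750, f(x_1) = 0.069404, coefficient = 2
x_2 = 4.2500, f(x_2) = 0.801006, coefficient = 1

I ≈ (1.375000/2) × 1.934810 = 1.330182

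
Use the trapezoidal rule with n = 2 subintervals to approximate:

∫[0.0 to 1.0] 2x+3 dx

f(x) = 2x+3
a = 0.0, b = 1.0, n = 2
h = (b - a)/n = 0.500000

Trapezoidal rule: (h/2)[f(x₀) + 2f(x₁) + 2f(x₂) + ... + f(xₙ)]

x_0 = 0.0000, f(x_0) = 3.000000, coefficient = 1
x_1 = 0.5000, f(x_1) = 4.000000, coefficient = 2
x_2 = 1.0000, f(x_2) = 5.000000, coefficient = 1

I ≈ (0.500000/2) × 16.000000 = 4.000000
Exact value: 4.000000
Error: 0.000000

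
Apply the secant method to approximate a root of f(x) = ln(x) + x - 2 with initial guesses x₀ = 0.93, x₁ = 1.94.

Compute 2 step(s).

f(x) = ln(x) + x - 2
x₀ = 0.93, x₁ = 1.94

Secant formula: x_{n+1} = x_n - f(x_n)(x_n - x_{n-1})/(f(x_n) - f(x_{n-1}))

Iteration 1:
  f(0.930000) = -1.142571
  f(1.940000) = 0.602688
  x_2 = 1.940000 - 0.602688×(1.940000 - 0.930000)/(0.602688 - (-1.142571))
       = 1.591218
Iteration 2:
  f(1.940000) = 0.602688
  f(1.591218) = 0.055718
  x_3 = 1.591218 - 0.055718×(1.591218 - 1.940000)/(0.055718 - 0.602688)
       = 1.555689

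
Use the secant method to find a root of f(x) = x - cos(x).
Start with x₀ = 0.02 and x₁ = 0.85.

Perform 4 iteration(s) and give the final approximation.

f(x) = x - cos(x)
x₀ = 0.02, x₁ = 0.85

Secant formula: x_{n+1} = x_n - f(x_n)(x_n - x_{n-1})/(f(x_n) - f(x_{n-1}))

Iteration 1:
  f(0.020000) = -0.979800
  f(0.850000) = 0.190017
  x_2 = 0.850000 - 0.190017×(0.850000 - 0.020000)/(0.190017 - (-0.979800))
       = 0.715181
Iteration 2:
  f(0.850000) = 0.190017
  f(0.715181) = -0.039794
  x_3 = 0.715181 - (-0.039794)×(0.715181 - 0.850000)/(-0.039794 - 0.190017)
       = 0.738526
Iteration 3:
  f(0.715181) = -0.039794
  f(0.738526) = -0.000936
  x_4 = 0.738526 - (-0.000936)×(0.738526 - 0.715181)/(-0.000936 - (-0.039794))
       = 0.739088
Iteration 4:
  f(0.738526) = -0.000936
  f(0.739088) = 0.000005
  x_5 = 0.739088 - 0.000005×(0.739088 - 0.738526)/(0.000005 - (-0.000936))
       = 0.739085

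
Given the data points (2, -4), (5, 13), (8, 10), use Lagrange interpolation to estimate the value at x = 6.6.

Lagrange interpolation formula:
P(x) = Σ yᵢ × Lᵢ(x)
where Lᵢ(x) = Π_{j≠i} (x - xⱼ)/(xᵢ - xⱼ)

L_0(6.6) = (6.6 - 5)/(2 - 5) × (6.6 - 8)/(2 - 8) = -0.124444
L_1(6.6) = (6.6 - 2)/(5 - 2) × (6.6 - 8)/(5 - 8) = 0.715556
L_2(6.6) = (6.6 - 2)/(8 - 2) × (6.6 - 5)/(8 - 5) = 0.408889

P(6.6) = (-4)×L_0(6.6) + 13×L_1(6.6) + 10×L_2(6.6)
P(6.6) = 13.888889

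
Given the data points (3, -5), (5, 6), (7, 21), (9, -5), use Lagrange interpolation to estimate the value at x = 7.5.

Lagrange interpolation formula:
P(x) = Σ yᵢ × Lᵢ(x)
where Lᵢ(x) = Π_{j≠i} (x - xⱼ)/(xᵢ - xⱼ)

L_0(7.5) = (7.5 - 5)/(3 - 5) × (7.5 - 7)/(3 - 7) × (7.5 - 9)/(3 - 9) = 0.039062
L_1(7.5) = (7.5 - 3)/(5 - 3) × (7.5 - 7)/(5 - 7) × (7.5 - 9)/(5 - 9) = -0.210938
L_2(7.5) = (7.5 - 3)/(7 - 3) × (7.5 - 5)/(7 - 5) × (7.5 - 9)/(7 - 9) = 1.054688
L_3(7.5) = (7.5 - 3)/(9 - 3) × (7.5 - 5)/(9 - 5) × (7.5 - 7)/(9 - 7) = 0.117188

P(7.5) = (-5)×L_0(7.5) + 6×L_1(7.5) + 21×L_2(7.5) + (-5)×L_3(7.5)
P(7.5) = 20.101562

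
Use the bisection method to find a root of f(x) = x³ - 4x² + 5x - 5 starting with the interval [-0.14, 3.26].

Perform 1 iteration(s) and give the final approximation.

f(x) = x³ - 4x² + 5x - 5
Initial interval: [-0.14, 3.26]

Iteration 1:
  c_1 = (-0.140000 + 3.260000)/2 = 1.560000
  f(c_1) = f(1.560000) = -3.137984
  f(a) × f(c) ≥ 0, new interval: [1.560000, 3.260000]

After 1 iteration(s), the approximation is c_1 = 1.560000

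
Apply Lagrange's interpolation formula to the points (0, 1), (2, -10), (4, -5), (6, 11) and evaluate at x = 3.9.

Lagrange interpolation formula:
P(x) = Σ yᵢ × Lᵢ(x)
where Lᵢ(x) = Π_{j≠i} (x - xⱼ)/(xᵢ - xⱼ)

L_0(3.9) = (3.9 - 2)/(0 - 2) × (3.9 - 4)/(0 - 4) × (3.9 - 6)/(0 - 6) = -0.008313
L_1(3.9) = (3.9 - 0)/(2 - 0) × (3.9 - 4)/(2 - 4) × (3.9 - 6)/(2 - 6) = 0.051188
L_2(3.9) = (3.9 - 0)/(4 - 0) × (3.9 - 2)/(4 - 2) × (3.9 - 6)/(4 - 6) = 0.972562
L_3(3.9) = (3.9 - 0)/(6 - 0) × (3.9 - 2)/(6 - 2) × (3.9 - 4)/(6 - 4) = -0.015438

P(3.9) = 1×L_0(3.9) + (-10)×L_1(3.9) + (-5)×L_2(3.9) + 11×L_3(3.9)
P(3.9) = -5.552813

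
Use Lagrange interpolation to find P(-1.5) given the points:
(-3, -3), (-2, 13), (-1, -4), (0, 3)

Lagrange interpolation formula:
P(x) = Σ yᵢ × Lᵢ(x)
where Lᵢ(x) = Π_{j≠i} (x - xⱼ)/(xᵢ - xⱼ)

L_0(-1.5) = (-1.5 - (-2))/(-3 - (-2)) × (-1.5 - (-1))/(-3 - (-1)) × (-1.5 - 0)/(-3 - 0) = -0.062500
L_1(-1.5) = (-1.5 - (-3))/(-2 - (-3)) × (-1.5 - (-1))/(-2 - (-1)) × (-1.5 - 0)/(-2 - 0) = 0.562500
L_2(-1.5) = (-1.5 - (-3))/(-1 - (-3)) × (-1.5 - (-2))/(-1 - (-2)) × (-1.5 - 0)/(-1 - 0) = 0.562500
L_3(-1.5) = (-1.5 - (-3))/(0 - (-3)) × (-1.5 - (-2))/(0 - (-2)) × (-1.5 - (-1))/(0 - (-1)) = -0.062500

P(-1.5) = (-3)×L_0(-1.5) + 13×L_1(-1.5) + (-4)×L_2(-1.5) + 3×L_3(-1.5)
P(-1.5) = 5.062500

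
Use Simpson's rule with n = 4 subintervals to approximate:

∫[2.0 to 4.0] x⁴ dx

f(x) = x⁴
a = 2.0, b = 4.0, n = 4
h = (b - a)/n = 0.500000

Simpson's rule: (h/3)[f(x₀) + 4f(x₁) + 2f(x₂) + ... + f(xₙ)]

x_0 = 2.0000, f(x_0) = 16.000000, coefficient = 1
x_1 = 2.5000, f(x_1) = 39.062500, coefficient = 4
x_2 = 3.0000, f(x_2) = 81.000000, coefficient = 2
x_3 = 3.5000, f(x_3) = 150.062500, coefficient = 4
x_4 = 4.0000, f(x_4) = 256.000000, coefficient = 1

I ≈ (0.500000/3) × 1190.500000 = 198.416667
Exact value: 198.400000
Error: 0.016667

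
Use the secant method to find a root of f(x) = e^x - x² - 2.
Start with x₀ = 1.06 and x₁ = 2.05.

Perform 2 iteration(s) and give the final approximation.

f(x) = e^x - x² - 2
x₀ = 1.06, x₁ = 2.05

Secant formula: x_{n+1} = x_n - f(x_n)(x_n - x_{n-1})/(f(x_n) - f(x_{n-1}))

Iteration 1:
  f(1.060000) = -0.237229
  f(2.050000) = 1.565401
  x_2 = 2.050000 - 1.565401×(2.050000 - 1.060000)/(1.565401 - (-0.237229))
       = 1.190286
Iteration 2:
  f(2.050000) = 1.565401
  f(1.190286) = -0.128760
  x_3 = 1.190286 - (-0.128760)×(1.190286 - 2.050000)/(-0.128760 - 1.565401)
       = 1.255626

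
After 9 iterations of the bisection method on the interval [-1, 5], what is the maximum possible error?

Bisection error bound: |error| ≤ (b-a)/2^n
|error| ≤ (5 - (-1))/2^9 = 6/2^9
|error| ≤ 0.0117187500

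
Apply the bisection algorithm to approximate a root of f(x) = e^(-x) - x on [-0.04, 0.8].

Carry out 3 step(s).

f(x) = e^(-x) - x
Initial interval: [-0.04, 0.8]

Iteration 1:
  c_1 = (-0.040000 + 0.800000)/2 = 0.380000
  f(c_1) = f(0.380000) = 0.303861
  f(a) × f(c) ≥ 0, new interval: [0.380000, 0.800000]
Iteration 2:
  c_2 = (0.380000 + 0.800000)/2 = 0.590000
  f(c_2) = f(0.590000) = -0.035673
  f(a) × f(c) < 0, new interval: [0.380000, 0.590000]
Iteration 3:
  c_3 = (0.380000 + 0.590000)/2 = 0.485000
  f(c_3) = f(0.485000) = 0.130697
  f(a) × f(c) ≥ 0, new interval: [0.485000, 0.590000]

After 3 iteration(s), the approximation is c_3 = 0.485000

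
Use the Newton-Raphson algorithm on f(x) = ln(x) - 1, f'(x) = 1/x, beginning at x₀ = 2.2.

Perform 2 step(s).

f(x) = ln(x) - 1
f'(x) = 1/x
x₀ = 2.2

Newton-Raphson formula: x_{n+1} = x_n - f(x_n)/f'(x_n)

Iteration 1:
  f(2.200000) = -0.211543
  f'(2.200000) = 0.454545
  x_1 = 2.200000 - (-0.211543)/0.454545 = 2.665394
Iteration 2:
  f(2.665394) = -0.019648
  f'(2.665394) = 0.375179
  x_2 = 2.665394 - (-0.019648)/0.375179 = 2.717764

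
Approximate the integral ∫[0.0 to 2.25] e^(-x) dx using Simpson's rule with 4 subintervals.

f(x) = e^(-x)
a = 0.0, b = 2.25, n = 4
h = (b - a)/n = 0.562500

Simpson's rule: (h/3)[f(x₀) + 4f(x₁) + 2f(x₂) + ... + f(xₙ)]

x_0 = 0.0000, f(x_0) = 1.000000, coefficient = 1
x_1 = 0.5625, f(x_1) = 0.569783, coefficient = 4
x_2 = 1.1250, f(x_2) = 0.324652, coefficient = 2
x_3 = 1.6875, f(x_3) = 0.184981, coefficient = 4
x_4 = 2.2500, f(x_4) = 0.105399, coefficient = 1

I ≈ (0.562500/3) × 4.773761 = 0.895080
Exact value: 0.894601
Error: 0.000479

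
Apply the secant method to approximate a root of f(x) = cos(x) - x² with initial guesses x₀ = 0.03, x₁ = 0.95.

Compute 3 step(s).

f(x) = cos(x) - x²
x₀ = 0.03, x₁ = 0.95

Secant formula: x_{n+1} = x_n - f(x_n)(x_n - x_{n-1})/(f(x_n) - f(x_{n-1}))

Iteration 1:
  f(0.030000) = 0.998650
  f(0.950000) = -0.320817
  x_2 = 0.950000 - (-0.320817)×(0.950000 - 0.030000)/(-0.320817 - 0.998650)
       = 0.726310
Iteration 2:
  f(0.950000) = -0.320817
  f(0.726310) = 0.220104
  x_3 = 0.726310 - 0.220104×(0.726310 - 0.950000)/(0.220104 - (-0.320817))
       = 0.817331
Iteration 3:
  f(0.726310) = 0.220104
  f(0.817331) = 0.016141
  x_4 = 0.817331 - 0.016141×(0.817331 - 0.726310)/(0.016141 - 0.220104)
       = 0.824534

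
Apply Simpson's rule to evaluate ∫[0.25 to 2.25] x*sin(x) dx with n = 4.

f(x) = x*sin(x)
a = 0.25, b = 2.25, n = 4
h = (b - a)/n = 0.500000

Simpson's rule: (h/3)[f(x₀) + 4f(x₁) + 2f(x₂) + ... + f(xₙ)]

x_0 = 0.2500, f(x_0) = 0.061851, coefficient = 1
x_1 = 0.7500, f(x_1) = 0.511229, coefficient = 4
x_2 = 1.2500, f(x_2) = 1.186231, coefficient = 2
x_3 = 1.7500, f(x_3) = 1.721975, coefficient = 4
x_4 = 2.2500, f(x_4) = 1.750665, coefficient = 1

I ≈ (0.500000/3) × 13.117795 = 2.186299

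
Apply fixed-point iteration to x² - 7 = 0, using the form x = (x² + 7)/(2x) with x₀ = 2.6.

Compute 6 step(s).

Equation: x² - 7 = 0
Fixed-point form: x = (x² + 7)/(2x)
x₀ = 2.6

x_1 = g(2.600000) = 2.646154
x_2 = g(2.646154) = 2.645751
x_3 = g(2.645751) = 2.645751
x_4 = g(2.645751) = 2.645751
x_5 = g(2.645751) = 2.645751
x_6 = g(2.645751) = 2.645751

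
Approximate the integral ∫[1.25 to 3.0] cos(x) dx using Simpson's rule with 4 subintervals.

f(x) = cos(x)
a = 1.25, b = 3.0, n = 4
h = (b - a)/n = 0.437500

Simpson's rule: (h/3)[f(x₀) + 4f(x₁) + 2f(x₂) + ... + f(xₙ)]

x_0 = 1.2500, f(x_0) = 0.315322, coefficient = 1
x_1 = 1.6875, f(x_1) = -0.116439, coefficient = 4
x_2 = 2.1250, f(x_2) = -0.526266, coefficient = 2
x_3 = 2.5625, f(x_3) = -0.836960, coefficient = 4
x_4 = 3.0000, f(x_4) = -0.989992, coefficient = 1

I ≈ (0.437500/3) × -5.540797 = -0.808033
Exact value: -0.807865
Error: 0.000168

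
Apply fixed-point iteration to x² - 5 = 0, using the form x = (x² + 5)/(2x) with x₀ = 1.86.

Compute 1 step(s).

Equation: x² - 5 = 0
Fixed-point form: x = (x² + 5)/(2x)
x₀ = 1.86

x_1 = g(1.860000) = 2.274086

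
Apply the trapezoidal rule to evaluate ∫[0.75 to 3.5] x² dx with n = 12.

f(x) = x²
a = 0.75, b = 3.5, n = 12
h = (b - a)/n = 0.229167

Trapezoidal rule: (h/2)[f(x₀) + 2f(x₁) + 2f(x₂) + ... + f(xₙ)]

x_0 = 0.7500, f(x_0) = 0.562500, coefficient = 1
x_1 = 0.9792, f(x_1) = 0.958767, coefficient = 2
x_2 = 1.2083, f(x_2) = 1.460069, coefficient = 2
x_3 = 1.4375, f(x_3) = 2.066406, coefficient = 2
x_4 = 1.6667, f(x_4) = 2.777778, coefficient = 2
x_5 = 1.8958, f(x_5) = 3.594184, coefficient = 2
x_6 = 2.1250, f(x_6) = 4.515625, coefficient = 2
x_7 = 2.3542, f(x_7) = 5.542101, coefficient = 2
x_8 = 2.5833, f(x_8) = 6.673611, coefficient = 2
x_9 = 2.8125, f(x_9) = 7.910156, coefficient = 2
x_10 = 3.0417, f(x_10) = 9.251736, coefficient = 2
x_11 = 3.2708, f(x_11) = 10.698351, coefficient = 2
x_12 = 3.5000, f(x_12) = 12.250000, coefficient = 1

I ≈ (0.229167/2) × 123.710069 = 14.175112
Exact value: 14.151042
Error: 0.024070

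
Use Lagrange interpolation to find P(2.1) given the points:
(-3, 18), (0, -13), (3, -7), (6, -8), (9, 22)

Lagrange interpolation formula:
P(x) = Σ yᵢ × Lᵢ(x)
where Lᵢ(x) = Π_{j≠i} (x - xⱼ)/(xᵢ - xⱼ)

L_0(2.1) = (2.1 - 0)/(-3 - 0) × (2.1 - 3)/(-3 - 3) × (2.1 - 6)/(-3 - 6) × (2.1 - 9)/(-3 - 9) = -0.026163
L_1(2.1) = (2.1 - (-3))/(0 - (-3)) × (2.1 - 3)/(0 - 3) × (2.1 - 6)/(0 - 6) × (2.1 - 9)/(0 - 9) = 0.254150
L_2(2.1) = (2.1 - (-3))/(3 - (-3)) × (2.1 - 0)/(3 - 0) × (2.1 - 6)/(3 - 6) × (2.1 - 9)/(3 - 9) = 0.889525
L_3(2.1) = (2.1 - (-3))/(6 - (-3)) × (2.1 - 0)/(6 - 0) × (2.1 - 3)/(6 - 3) × (2.1 - 9)/(6 - 9) = -0.136850
L_4(2.1) = (2.1 - (-3))/(9 - (-3)) × (2.1 - 0)/(9 - 0) × (2.1 - 3)/(9 - 3) × (2.1 - 6)/(9 - 6) = 0.019338

P(2.1) = 18×L_0(2.1) + (-13)×L_1(2.1) + (-7)×L_2(2.1) + (-8)×L_3(2.1) + 22×L_4(2.1)
P(2.1) = -8.481325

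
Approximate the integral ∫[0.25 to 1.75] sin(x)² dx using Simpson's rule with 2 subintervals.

f(x) = sin(x)²
a = 0.25, b = 1.75, n = 2
h = (b - a)/n = 0.750000

Simpson's rule: (h/3)[f(x₀) + 4f(x₁) + 2f(x₂) + ... + f(xₙ)]

x_0 = 0.2500, f(x_0) = 0.061209, coefficient = 1
x_1 = 1.0000, f(x_1) = 0.708073, coefficient = 4
x_2 = 1.7500, f(x_2) = 0.968228, coefficient = 1

I ≈ (0.750000/3) × 3.861731 = 0.965433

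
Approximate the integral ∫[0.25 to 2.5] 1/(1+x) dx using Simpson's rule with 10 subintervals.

f(x) = 1/(1+x)
a = 0.25, b = 2.5, n = 10
h = (b - a)/n = 0.225000

Simpson's rule: (h/3)[f(x₀) + 4f(x₁) + 2f(x₂) + ... + f(xₙ)]

x_0 = 0.2500, f(x_0) = 0.800000, coefficient = 1
x_1 = 0.4750, f(x_1) = 0.677966, coefficient = 4
x_2 = 0.7000, f(x_2) = 0.588235, coefficient = 2
x_3 = 0.9250, f(x_3) = 0.519481, coefficient = 4
x_4 = 1.1500, f(x_4) = 0.465116, coefficient = 2
x_5 = 1.3750, f(x_5) = 0.421053, coefficient = 4
x_6 = 1.6000, f(x_6) = 0.384615, coefficient = 2
x_7 = 1.8250, f(x_7) = 0.353982, coefficient = 4
x_8 = 2.0500, f(x_8) = 0.327869, coefficient = 2
x_9 = 2.2750, f(x_9) = 0.305344, coefficient = 4
x_10 = 2.5000, f(x_10) = 0.285714, coefficient = 1

I ≈ (0.225000/3) × 13.728686 = 1.029651
Exact value: 1.029619
Error: 0.000032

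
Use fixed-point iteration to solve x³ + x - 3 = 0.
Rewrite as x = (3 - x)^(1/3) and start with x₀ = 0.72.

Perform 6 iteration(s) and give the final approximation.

Equation: x³ + x - 3 = 0
Fixed-point form: x = (3 - x)^(1/3)
x₀ = 0.72

x_1 = g(0.720000) = 1.316169
x_2 = g(1.316169) = 1.189687
x_3 = g(1.189687) = 1.218759
x_4 = g(1.218759) = 1.212200
x_5 = g(1.212200) = 1.213686
x_6 = g(1.213686) = 1.213350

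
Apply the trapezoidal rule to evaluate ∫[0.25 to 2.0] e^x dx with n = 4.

f(x) = e^x
a = 0.25, b = 2.0, n = 4
h = (b - a)/n = 0.437500

Trapezoidal rule: (h/2)[f(x₀) + 2f(x₁) + 2f(x₂) + ... + f(xₙ)]

x_0 = 0.2500, f(x_0) = 1.284025, coefficient = 1
x_1 = 0.6875, f(x_1) = 1.988737, coefficient = 2
x_2 = 1.1250, f(x_2) = 3.080217, coefficient = 2
x_3 = 1.5625, f(x_3) = 4.770733, coefficient = 2
x_4 = 2.0000, f(x_4) = 7.389056, coefficient = 1

I ≈ (0.437500/2) × 28.352457 = 6.202100
Exact value: 6.105031
Error: 0.097069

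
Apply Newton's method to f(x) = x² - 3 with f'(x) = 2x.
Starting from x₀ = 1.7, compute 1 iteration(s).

f(x) = x² - 3
f'(x) = 2x
x₀ = 1.7

Newton-Raphson formula: x_{n+1} = x_n - f(x_n)/f'(x_n)

Iteration 1:
  f(1.700000) = -0.110000
  f'(1.700000) = 3.400000
  x_1 = 1.700000 - (-0.110000)/3.400000 = 1.732353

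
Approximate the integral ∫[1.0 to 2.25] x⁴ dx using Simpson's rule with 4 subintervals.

f(x) = x⁴
a = 1.0, b = 2.25, n = 4
h = (b - a)/n = 0.312500

Simpson's rule: (h/3)[f(x₀) + 4f(x₁) + 2f(x₂) + ... + f(xₙ)]

x_0 = 1.0000, f(x_0) = 1.000000, coefficient = 1
x_1 = 1.3125, f(x_1) = 2.967545, coefficient = 4
x_2 = 1.6250, f(x_2) = 6.972900, coefficient = 2
x_3 = 1.9375, f(x_3) = 14.091812, coefficient = 4
x_4 = 2.2500, f(x_4) = 25.628906, coefficient = 1

I ≈ (0.312500/3) × 108.812134 = 11.334597
Exact value: 11.333008
Error: 0.001589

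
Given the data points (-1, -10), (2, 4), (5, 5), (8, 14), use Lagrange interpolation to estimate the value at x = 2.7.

Lagrange interpolation formula:
P(x) = Σ yᵢ × Lᵢ(x)
where Lᵢ(x) = Π_{j≠i} (x - xⱼ)/(xᵢ - xⱼ)

L_0(2.7) = (2.7 - 2)/(-1 - 2) × (2.7 - 5)/(-1 - 5) × (2.7 - 8)/(-1 - 8) = -0.052673
L_1(2.7) = (2.7 - (-1))/(2 - (-1)) × (2.7 - 5)/(2 - 5) × (2.7 - 8)/(2 - 8) = 0.835241
L_2(2.7) = (2.7 - (-1))/(5 - (-1)) × (2.7 - 2)/(5 - 2) × (2.7 - 8)/(5 - 8) = 0.254204
L_3(2.7) = (2.7 - (-1))/(8 - (-1)) × (2.7 - 2)/(8 - 2) × (2.7 - 5)/(8 - 5) = -0.036772

P(2.7) = (-10)×L_0(2.7) + 4×L_1(2.7) + 5×L_2(2.7) + 14×L_3(2.7)
P(2.7) = 4.623907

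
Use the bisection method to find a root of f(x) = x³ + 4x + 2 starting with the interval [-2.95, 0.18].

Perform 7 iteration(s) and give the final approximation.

f(x) = x³ + 4x + 2
Initial interval: [-2.95, 0.18]

Iteration 1:
  c_1 = (-2.950000 + 0.180000)/2 = -1.385000
  f(c_1) = f(-1.385000) = -6.196742
  f(a) × f(c) ≥ 0, new interval: [-1.385000, 0.180000]
Iteration 2:
  c_2 = (-1.385000 + 0.180000)/2 = -0.602500
  f(c_2) = f(-0.602500) = -0.628711
  f(a) × f(c) ≥ 0, new interval: [-0.602500, 0.180000]
Iteration 3:
  c_3 = (-0.602500 + 0.180000)/2 = -0.211250
  f(c_3) = f(-0.211250) = 1.145573
  f(a) × f(c) < 0, new interval: [-0.602500, -0.211250]
Iteration 4:
  c_4 = (-0.602500 + (-0.211250))/2 = -0.406875
  f(c_4) = f(-0.406875) = 0.305143
  f(a) × f(c) < 0, new interval: [-0.602500, -0.406875]
Iteration 5:
  c_5 = (-0.602500 + (-0.406875))/2 = -0.504688
  f(c_5) = f(-0.504688) = -0.147299
  f(a) × f(c) ≥ 0, new interval: [-0.504688, -0.406875]
Iteration 6:
  c_6 = (-0.504688 + (-0.406875))/2 = -0.455781
  f(c_6) = f(-0.455781) = 0.082193
  f(a) × f(c) < 0, new interval: [-0.504688, -0.455781]
Iteration 7:
  c_7 = (-0.504688 + (-0.455781))/2 = -0.480234
  f(c_7) = f(-0.480234) = -0.031692
  f(a) × f(c) ≥ 0, new interval: [-0.480234, -0.455781]

After 7 iteration(s), the approximation is c_7 = -0.480234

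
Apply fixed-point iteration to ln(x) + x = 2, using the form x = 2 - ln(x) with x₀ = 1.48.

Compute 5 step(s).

Equation: ln(x) + x = 2
Fixed-point form: x = 2 - ln(x)
x₀ = 1.48

x_1 = g(1.480000) = 1.607958
x_2 = g(1.607958) = 1.525035
x_3 = g(1.525035) = 1.577983
x_4 = g(1.577983) = 1.543853
x_5 = g(1.543853) = 1.565719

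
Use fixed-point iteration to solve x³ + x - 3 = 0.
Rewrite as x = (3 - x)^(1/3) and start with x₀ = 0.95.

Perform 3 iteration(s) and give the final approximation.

Equation: x³ + x - 3 = 0
Fixed-point form: x = (3 - x)^(1/3)
x₀ = 0.95

x_1 = g(0.950000) = 1.270334
x_2 = g(1.270334) = 1.200386
x_3 = g(1.200386) = 1.216354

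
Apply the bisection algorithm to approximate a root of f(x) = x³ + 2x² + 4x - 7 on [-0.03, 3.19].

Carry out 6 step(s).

f(x) = x³ + 2x² + 4x - 7
Initial interval: [-0.03, 3.19]

Iteration 1:
  c_1 = (-0.030000 + 3.190000)/2 = 1.580000
  f(c_1) = f(1.580000) = 8.257112
  f(a) × f(c) < 0, new interval: [-0.030000, 1.580000]
Iteration 2:
  c_2 = (-0.030000 + 1.580000)/2 = 0.775000
  f(c_2) = f(0.775000) = -2.233266
  f(a) × f(c) ≥ 0, new interval: [0.775000, 1.580000]
Iteration 3:
  c_3 = (0.775000 + 1.580000)/2 = 1.177500
  f(c_3) = f(1.177500) = 2.115624
  f(a) × f(c) < 0, new interval: [0.775000, 1.177500]
Iteration 4:
  c_4 = (0.775000 + 1.177500)/2 = 0.976250
  f(c_4) = f(0.976250) = -0.258443
  f(a) × f(c) ≥ 0, new interval: [0.976250, 1.177500]
Iteration 5:
  c_5 = (0.976250 + 1.177500)/2 = 1.076875
  f(c_5) = f(1.076875) = 0.875628
  f(a) × f(c) < 0, new interval: [0.976250, 1.076875]
Iteration 6:
  c_6 = (0.976250 + 1.076875)/2 = 1.026563
  f(c_6) = f(1.026563) = 0.295734
  f(a) × f(c) < 0, new interval: [0.976250, 1.026563]

After 6 iteration(s), the approximation is c_6 = 1.026563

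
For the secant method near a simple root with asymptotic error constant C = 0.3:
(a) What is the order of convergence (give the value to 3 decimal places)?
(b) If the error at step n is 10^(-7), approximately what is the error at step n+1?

(a) Secant method has superlinear convergence with order φ = (1+√5)/2 ≈ 1.618.
    This means |e_{n+1}| ≈ C|e_n|^1.618.

(b) With |e_n| = 10^(-7) and C = 0.3:
    |e_{n+1}| ≈ 0.3 × (10^(-7))^1.618 = 0.3 × 10^(-11.33)

(a) ≈ 1.618 (golden ratio); (b) |e_{n+1}| ≈ 1.415e-12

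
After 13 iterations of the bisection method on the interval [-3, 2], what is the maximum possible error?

Bisection error bound: |error| ≤ (b-a)/2^n
|error| ≤ (2 - (-3))/2^13 = 5/2^13
|error| ≤ 0.0006103516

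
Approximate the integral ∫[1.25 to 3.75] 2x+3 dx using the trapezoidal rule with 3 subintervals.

f(x) = 2x+3
a = 1.25, b = 3.75, n = 3
h = (b - a)/n = 0.833333

Trapezoidal rule: (h/2)[f(x₀) + 2f(x₁) + 2f(x₂) + ... + f(xₙ)]

x_0 = 1.2500, f(x_0) = 5.500000, coefficient = 1
x_1 = 2.0833, f(x_1) = 7.166667, coefficient = 2
x_2 = 2.9167, f(x_2) = 8.833333, coefficient = 2
x_3 = 3.7500, f(x_3) = 10.500000, coefficient = 1

I ≈ (0.833333/2) × 48.000000 = 20.000000
Exact value: 20.000000
Error: 0.000000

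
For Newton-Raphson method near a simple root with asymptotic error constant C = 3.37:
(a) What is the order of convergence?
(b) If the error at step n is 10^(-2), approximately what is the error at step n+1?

(a) Newton-Raphson has quadratic (order 2) convergence near simple roots.
    This means |e_{n+1}| ≈ C|e_n|².

(b) With |e_n| = 10^(-2) and C = 3.37:
    |e_{n+1}| ≈ 3.37 × (10^(-2))² = 3.37 × 10^(-4)

(a) 2 (quadratic); (b) |e_{n+1}| ≈ 3.370e-04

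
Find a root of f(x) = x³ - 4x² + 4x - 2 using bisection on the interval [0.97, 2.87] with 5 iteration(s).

f(x) = x³ - 4x² + 4x - 2
Initial interval: [0.97, 2.87]

Iteration 1:
  c_1 = (0.970000 + 2.870000)/2 = 1.920000
  f(c_1) = f(1.920000) = -1.987712
  f(a) × f(c) ≥ 0, new interval: [1.920000, 2.870000]
Iteration 2:
  c_2 = (1.920000 + 2.870000)/2 = 2.395000
  f(c_2) = f(2.395000) = -1.626320
  f(a) × f(c) ≥ 0, new interval: [2.395000, 2.870000]
Iteration 3:
  c_3 = (2.395000 + 2.870000)/2 = 2.632500
  f(c_3) = f(2.632500) = -0.946852
  f(a) × f(c) ≥ 0, new interval: [2.632500, 2.870000]
Iteration 4:
  c_4 = (2.632500 + 2.870000)/2 = 2.751250
  f(c_4) = f(2.751250) = -0.447259
  f(a) × f(c) ≥ 0, new interval: [2.751250, 2.870000]
Iteration 5:
  c_5 = (2.751250 + 2.870000)/2 = 2.810625
  f(c_5) = f(2.810625) = -0.153102
  f(a) × f(c) ≥ 0, new interval: [2.810625, 2.870000]

After 5 iteration(s), the approximation is c_5 = 2.810625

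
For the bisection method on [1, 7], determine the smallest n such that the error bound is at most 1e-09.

We need (b-a)/2^n ≤ 1e-09
(7 - 1)/2^n ≤ 1e-09
6/2^n ≤ 1e-09
2^n ≥ 6000000000
n ≥ log₂(6000000000) = 32.48
n ≥ 33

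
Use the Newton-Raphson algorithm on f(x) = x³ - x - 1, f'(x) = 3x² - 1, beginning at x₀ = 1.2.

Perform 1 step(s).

f(x) = x³ - x - 1
f'(x) = 3x² - 1
x₀ = 1.2

Newton-Raphson formula: x_{n+1} = x_n - f(x_n)/f'(x_n)

Iteration 1:
  f(1.200000) = -0.472000
  f'(1.200000) = 3.320000
  x_1 = 1.200000 - (-0.472000)/3.320000 = 1.342169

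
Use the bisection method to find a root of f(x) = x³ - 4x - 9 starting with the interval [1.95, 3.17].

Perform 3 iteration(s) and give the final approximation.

f(x) = x³ - 4x - 9
Initial interval: [1.95, 3.17]

Iteration 1:
  c_1 = (1.950000 + 3.170000)/2 = 2.560000
  f(c_1) = f(2.560000) = -2.462784
  f(a) × f(c) ≥ 0, new interval: [2.560000, 3.170000]
Iteration 2:
  c_2 = (2.560000 + 3.170000)/2 = 2.865000
  f(c_2) = f(2.865000) = 3.056565
  f(a) × f(c) < 0, new interval: [2.560000, 2.865000]
Iteration 3:
  c_3 = (2.560000 + 2.865000)/2 = 2.712500
  f(c_3) = f(2.712500) = 0.107643
  f(a) × f(c) < 0, new interval: [2.560000, 2.712500]

After 3 iteration(s), the approximation is c_3 = 2.712500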